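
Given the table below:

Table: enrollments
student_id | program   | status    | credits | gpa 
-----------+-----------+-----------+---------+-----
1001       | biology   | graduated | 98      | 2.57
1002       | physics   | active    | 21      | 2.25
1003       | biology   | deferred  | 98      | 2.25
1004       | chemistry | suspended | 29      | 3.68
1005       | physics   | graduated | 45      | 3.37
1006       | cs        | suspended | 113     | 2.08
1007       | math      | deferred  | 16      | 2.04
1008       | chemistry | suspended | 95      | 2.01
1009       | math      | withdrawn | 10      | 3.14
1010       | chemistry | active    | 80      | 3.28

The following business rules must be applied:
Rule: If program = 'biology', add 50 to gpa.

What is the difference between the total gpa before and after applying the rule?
100.0

Step 1: Original sum of gpa = 26.67
Step 2: 2 records have program = 'biology'
Step 3: Each affected record changes by 50
Step 4: Total change = 2 × 50 = 100
Step 5: New sum = 26.67 + 100 = 126.67
Step 6: Difference = |126.67 - 26.67| = 100.0
        (Sum increased by 100.0)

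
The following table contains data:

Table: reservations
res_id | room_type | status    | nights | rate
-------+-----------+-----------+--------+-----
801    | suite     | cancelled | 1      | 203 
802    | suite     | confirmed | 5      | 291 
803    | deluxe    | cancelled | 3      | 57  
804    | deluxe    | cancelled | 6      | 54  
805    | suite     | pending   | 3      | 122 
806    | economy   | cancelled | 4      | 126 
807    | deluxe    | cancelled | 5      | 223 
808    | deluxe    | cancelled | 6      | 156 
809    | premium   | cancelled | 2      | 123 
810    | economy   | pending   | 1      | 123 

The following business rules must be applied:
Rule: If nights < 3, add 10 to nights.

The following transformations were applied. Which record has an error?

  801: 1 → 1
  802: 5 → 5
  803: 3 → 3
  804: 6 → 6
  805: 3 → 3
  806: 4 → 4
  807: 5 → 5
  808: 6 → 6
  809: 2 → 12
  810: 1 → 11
Record 801 has an error. The correct transformed value should be 11, not 1.

Step 1: Check each record against the rule
Step 2: Record 801 has nights = 1
Step 3: Since 1 < 3, the bonus should have been applied
Step 4: Correct value = 11, but claimed value = 1
Conclusion: Record 801 has the error.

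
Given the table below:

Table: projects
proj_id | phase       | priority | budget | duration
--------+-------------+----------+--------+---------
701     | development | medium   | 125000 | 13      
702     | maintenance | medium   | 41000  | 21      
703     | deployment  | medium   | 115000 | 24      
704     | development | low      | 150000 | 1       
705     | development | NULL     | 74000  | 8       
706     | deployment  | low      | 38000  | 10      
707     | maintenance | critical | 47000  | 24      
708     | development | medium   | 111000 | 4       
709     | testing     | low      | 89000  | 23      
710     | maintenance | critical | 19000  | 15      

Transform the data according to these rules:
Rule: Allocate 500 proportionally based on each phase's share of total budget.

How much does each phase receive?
deployment: 94.56, development: 284.3, maintenance: 66.13, testing: 55.01

Step 1: Calculate total budget = 809000
Step 2: Calculate each phase's proportion:
  deployment: 153000/809000 = 18.91% → 94.56
  development: 460000/809000 = 56.86% → 284.3
  maintenance: 107000/809000 = 13.23% → 66.13
  testing: 89000/809000 = 11.00% → 55.01
Step 3: Verify: sum of allocations ≈ 500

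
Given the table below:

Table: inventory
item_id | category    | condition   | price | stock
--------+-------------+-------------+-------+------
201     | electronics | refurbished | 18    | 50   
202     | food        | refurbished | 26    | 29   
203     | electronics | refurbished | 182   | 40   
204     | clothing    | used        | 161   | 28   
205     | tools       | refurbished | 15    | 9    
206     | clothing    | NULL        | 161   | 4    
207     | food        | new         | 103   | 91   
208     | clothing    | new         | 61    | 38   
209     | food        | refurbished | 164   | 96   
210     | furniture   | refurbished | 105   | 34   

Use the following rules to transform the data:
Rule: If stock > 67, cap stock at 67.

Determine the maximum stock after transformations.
67

Step 1: Original maximum stock = 96
Step 2: Apply cap at 67
Step 3: 2 records had stock > 67 and were capped
Step 4: Maximum after transformation = 67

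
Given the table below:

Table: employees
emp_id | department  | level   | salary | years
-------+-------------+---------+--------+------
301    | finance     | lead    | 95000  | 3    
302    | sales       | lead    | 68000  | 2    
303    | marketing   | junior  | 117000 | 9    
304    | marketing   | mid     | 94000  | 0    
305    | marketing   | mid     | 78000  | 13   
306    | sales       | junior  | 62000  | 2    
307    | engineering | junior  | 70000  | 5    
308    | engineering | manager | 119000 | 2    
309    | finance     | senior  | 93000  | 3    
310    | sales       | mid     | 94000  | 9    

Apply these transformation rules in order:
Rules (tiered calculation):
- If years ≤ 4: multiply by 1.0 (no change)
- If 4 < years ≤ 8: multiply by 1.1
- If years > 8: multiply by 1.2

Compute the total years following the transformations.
54.7

Step 1: Tier 1 (years ≤ 4): 6 records, sum = 12 × 1.0 = 12.0
Step 2: Tier 2 (4 < years ≤ 8): 1 records, sum = 5 × 1.1 = 5.5
Step 3: Tier 3 (years > 8): 3 records, sum = 31 × 1.2 = 37.2
Step 4: Final sum = 12.0 + 5.5 + 37.2 = 54.7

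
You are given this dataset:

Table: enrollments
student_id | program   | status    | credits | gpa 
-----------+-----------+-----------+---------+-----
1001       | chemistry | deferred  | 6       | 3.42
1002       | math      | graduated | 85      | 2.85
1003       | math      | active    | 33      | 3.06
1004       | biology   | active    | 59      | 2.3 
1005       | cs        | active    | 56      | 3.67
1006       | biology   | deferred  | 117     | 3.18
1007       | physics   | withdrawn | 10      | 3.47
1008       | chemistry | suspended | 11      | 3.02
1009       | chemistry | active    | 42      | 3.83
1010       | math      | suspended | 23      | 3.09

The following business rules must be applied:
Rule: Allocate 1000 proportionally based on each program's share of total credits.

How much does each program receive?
biology: 398.19, chemistry: 133.48, cs: 126.7, math: 319.0, physics: 22.62

Step 1: Calculate total credits = 442
Step 2: Calculate each program's proportion:
  biology: 176/442 = 39.82% → 398.19
  chemistry: 59/442 = 13.35% → 133.48
  cs: 56/442 = 12.67% → 126.7
  math: 141/442 = 31.90% → 319.0
  physics: 10/442 = 2.26% → 22.62
Step 3: Verify: sum of allocations ≈ 1000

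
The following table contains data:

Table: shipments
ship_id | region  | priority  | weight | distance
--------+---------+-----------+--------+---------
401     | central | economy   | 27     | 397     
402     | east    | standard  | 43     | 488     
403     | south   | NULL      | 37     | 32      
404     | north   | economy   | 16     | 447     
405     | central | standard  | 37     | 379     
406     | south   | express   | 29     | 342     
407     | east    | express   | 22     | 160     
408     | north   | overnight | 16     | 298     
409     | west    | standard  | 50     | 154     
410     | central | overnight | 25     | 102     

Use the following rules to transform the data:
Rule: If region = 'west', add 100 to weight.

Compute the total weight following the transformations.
402

Step 1: Count records where region = 'west': 1
Step 2: Total bonus added: 1 × 100 = 100
Step 3: Original sum of weight: 302
Step 4: Final sum = 302 + 100 = 402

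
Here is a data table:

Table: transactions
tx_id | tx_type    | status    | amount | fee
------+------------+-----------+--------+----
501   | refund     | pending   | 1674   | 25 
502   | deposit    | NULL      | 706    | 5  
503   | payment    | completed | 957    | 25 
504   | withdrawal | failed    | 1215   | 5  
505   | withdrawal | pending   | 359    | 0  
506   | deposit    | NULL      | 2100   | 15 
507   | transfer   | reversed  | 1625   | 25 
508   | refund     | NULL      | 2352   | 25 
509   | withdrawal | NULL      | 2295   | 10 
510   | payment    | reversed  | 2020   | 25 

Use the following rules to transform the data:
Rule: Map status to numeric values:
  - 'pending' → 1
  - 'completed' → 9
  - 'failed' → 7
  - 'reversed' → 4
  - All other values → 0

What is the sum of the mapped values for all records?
26

Step 1: Apply mapping to each record
Step 2: Count by status:
  'pending': 2 records × 1 = 2
  'completed': 1 records × 9 = 9
  'failed': 1 records × 7 = 7
  'reversed': 2 records × 4 = 8
Step 3: Sum all mapped values = 26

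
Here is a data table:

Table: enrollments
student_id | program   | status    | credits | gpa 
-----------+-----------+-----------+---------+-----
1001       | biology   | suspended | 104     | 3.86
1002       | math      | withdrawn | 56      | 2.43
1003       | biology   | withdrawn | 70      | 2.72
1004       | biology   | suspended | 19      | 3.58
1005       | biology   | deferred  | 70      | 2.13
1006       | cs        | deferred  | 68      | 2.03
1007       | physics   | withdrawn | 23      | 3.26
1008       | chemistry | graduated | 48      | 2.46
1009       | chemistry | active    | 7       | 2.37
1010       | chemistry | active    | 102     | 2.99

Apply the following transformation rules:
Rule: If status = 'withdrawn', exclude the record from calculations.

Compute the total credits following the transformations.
418

Step 1: Identify records where status = 'withdrawn'
Step 2: The excluded records sum to 149
Step 3: Original total credits = 567
Step 4: Remaining total = 567 - 149 = 418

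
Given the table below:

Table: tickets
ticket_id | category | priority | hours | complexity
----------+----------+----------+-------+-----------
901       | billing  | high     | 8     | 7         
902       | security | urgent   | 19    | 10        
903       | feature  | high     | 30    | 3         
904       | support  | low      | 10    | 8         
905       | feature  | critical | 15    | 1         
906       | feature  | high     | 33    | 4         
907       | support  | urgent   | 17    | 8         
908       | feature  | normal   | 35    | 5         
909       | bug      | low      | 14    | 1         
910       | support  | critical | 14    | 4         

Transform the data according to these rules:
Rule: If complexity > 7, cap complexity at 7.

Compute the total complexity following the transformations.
46

Step 1: 3 records have complexity > 7
Step 2: These records originally summed to 26
Step 3: After capping: 3 × 7 = 21
Step 4: Unaffected records sum: 25
Step 5: Final sum = 21 + 25 = 46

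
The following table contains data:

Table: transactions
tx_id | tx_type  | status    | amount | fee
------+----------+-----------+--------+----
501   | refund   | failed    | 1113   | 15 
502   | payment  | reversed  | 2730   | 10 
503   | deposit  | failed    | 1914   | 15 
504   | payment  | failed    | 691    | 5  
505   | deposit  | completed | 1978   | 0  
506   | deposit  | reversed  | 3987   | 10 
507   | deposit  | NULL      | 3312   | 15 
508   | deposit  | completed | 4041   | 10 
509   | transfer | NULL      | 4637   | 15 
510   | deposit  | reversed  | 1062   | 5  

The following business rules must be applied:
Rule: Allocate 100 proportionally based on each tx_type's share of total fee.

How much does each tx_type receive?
deposit: 55.0, payment: 15.0, refund: 15.0, transfer: 15.0

Step 1: Calculate total fee = 100
Step 2: Calculate each tx_type's proportion:
  deposit: 55/100 = 55.00% → 55.0
  payment: 15/100 = 15.00% → 15.0
  refund: 15/100 = 15.00% → 15.0
  transfer: 15/100 = 15.00% → 15.0
Step 3: Verify: sum of allocations ≈ 100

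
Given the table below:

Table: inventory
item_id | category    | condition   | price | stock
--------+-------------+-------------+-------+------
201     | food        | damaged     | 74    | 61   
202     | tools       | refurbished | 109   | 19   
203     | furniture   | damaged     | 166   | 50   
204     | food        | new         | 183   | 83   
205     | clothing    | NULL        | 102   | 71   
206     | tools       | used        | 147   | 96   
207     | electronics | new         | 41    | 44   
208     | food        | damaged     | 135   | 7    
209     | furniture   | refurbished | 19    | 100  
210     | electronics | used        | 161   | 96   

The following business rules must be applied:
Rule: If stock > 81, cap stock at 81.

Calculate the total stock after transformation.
576

Step 1: 4 records have stock > 81
Step 2: These records originally summed to 375
Step 3: After capping: 4 × 81 = 324
Step 4: Unaffected records sum: 252
Step 5: Final sum = 324 + 252 = 576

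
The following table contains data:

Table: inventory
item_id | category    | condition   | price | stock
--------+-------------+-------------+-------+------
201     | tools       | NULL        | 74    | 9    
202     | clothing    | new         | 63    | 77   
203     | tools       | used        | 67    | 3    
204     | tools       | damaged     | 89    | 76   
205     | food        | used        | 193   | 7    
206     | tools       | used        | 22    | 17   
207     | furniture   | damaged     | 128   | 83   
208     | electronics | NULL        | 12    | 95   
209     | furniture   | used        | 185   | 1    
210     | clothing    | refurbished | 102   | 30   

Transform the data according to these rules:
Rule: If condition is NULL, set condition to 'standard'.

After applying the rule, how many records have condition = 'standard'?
2

Step 1: Count records where condition IS NULL
Step 2: Found 2 records with NULL condition
Step 3: These records will have condition set to 'standard'
Step 4: Records already having condition = 'standard': 0
Step 5: Answer: 2 + 0 = 2 records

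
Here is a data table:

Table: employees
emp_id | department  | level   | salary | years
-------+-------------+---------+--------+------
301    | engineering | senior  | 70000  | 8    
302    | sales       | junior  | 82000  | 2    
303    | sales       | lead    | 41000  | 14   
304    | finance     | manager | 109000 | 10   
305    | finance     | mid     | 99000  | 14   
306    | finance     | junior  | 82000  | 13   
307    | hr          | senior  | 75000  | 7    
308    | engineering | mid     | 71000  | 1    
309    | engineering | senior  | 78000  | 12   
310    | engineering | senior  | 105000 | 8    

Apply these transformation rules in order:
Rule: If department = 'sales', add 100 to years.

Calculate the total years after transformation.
289

Step 1: Count records where department = 'sales': 2
Step 2: Total bonus added: 2 × 100 = 200
Step 3: Original sum of years: 89
Step 4: Final sum = 89 + 200 = 289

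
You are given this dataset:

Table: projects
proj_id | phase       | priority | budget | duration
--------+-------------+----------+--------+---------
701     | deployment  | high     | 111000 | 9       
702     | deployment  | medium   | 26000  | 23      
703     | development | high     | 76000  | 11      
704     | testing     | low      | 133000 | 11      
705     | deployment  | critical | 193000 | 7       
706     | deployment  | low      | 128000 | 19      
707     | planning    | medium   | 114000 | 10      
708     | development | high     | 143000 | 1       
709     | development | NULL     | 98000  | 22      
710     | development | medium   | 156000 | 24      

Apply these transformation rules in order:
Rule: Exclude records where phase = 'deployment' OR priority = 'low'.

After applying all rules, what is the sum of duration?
68

Step 1: Find records where phase = 'deployment' OR priority = 'low'
Step 2: 5 records match, summing to 69
Step 3: Original sum: 137
Step 4: Remaining sum = 137 - 69 = 68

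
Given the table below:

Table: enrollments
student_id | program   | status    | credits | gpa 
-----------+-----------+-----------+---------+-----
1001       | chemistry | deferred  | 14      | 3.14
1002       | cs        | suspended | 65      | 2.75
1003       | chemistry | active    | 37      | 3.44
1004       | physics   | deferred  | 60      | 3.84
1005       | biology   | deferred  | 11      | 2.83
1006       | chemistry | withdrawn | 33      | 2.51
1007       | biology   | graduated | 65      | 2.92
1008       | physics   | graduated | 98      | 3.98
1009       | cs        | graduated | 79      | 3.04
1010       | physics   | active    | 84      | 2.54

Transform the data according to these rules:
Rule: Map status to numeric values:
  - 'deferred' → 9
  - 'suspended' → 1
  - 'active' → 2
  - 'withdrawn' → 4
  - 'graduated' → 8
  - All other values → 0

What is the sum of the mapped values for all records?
60

Step 1: Apply mapping to each record
Step 2: Count by status:
  'deferred': 3 records × 9 = 27
  'suspended': 1 records × 1 = 1
  'active': 2 records × 2 = 4
  'withdrawn': 1 records × 4 = 4
  'graduated': 3 records × 8 = 24
Step 3: Sum all mapped values = 60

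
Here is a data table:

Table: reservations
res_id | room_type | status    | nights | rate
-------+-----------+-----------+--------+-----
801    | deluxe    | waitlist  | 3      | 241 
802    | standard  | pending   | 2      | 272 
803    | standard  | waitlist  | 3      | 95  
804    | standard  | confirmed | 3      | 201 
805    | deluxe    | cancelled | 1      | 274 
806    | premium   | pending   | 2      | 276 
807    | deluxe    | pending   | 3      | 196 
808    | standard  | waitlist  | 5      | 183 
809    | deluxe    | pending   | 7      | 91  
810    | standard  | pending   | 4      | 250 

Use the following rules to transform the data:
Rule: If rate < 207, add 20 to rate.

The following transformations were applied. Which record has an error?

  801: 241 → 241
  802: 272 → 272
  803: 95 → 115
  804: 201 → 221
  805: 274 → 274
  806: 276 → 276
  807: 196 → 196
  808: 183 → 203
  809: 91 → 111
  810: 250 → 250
Record 807 has an error. The correct transformed value should be 216, not 196.

Step 1: Check each record against the rule
Step 2: Record 807 has rate = 196
Step 3: Since 196 < 207, the bonus should have been applied
Step 4: Correct value = 216, but claimed value = 196
Conclusion: Record 807 has the error.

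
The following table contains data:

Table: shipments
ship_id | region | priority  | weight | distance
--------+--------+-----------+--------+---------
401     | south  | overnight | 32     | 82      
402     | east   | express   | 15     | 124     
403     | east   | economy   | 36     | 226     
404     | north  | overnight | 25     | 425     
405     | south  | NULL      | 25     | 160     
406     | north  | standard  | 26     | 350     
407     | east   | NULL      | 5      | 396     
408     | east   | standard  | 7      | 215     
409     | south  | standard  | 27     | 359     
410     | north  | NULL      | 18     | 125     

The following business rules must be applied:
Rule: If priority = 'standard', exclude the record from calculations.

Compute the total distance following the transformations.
1538

Step 1: Identify records where priority = 'standard'
Step 2: The excluded records sum to 924
Step 3: Original total distance = 2462
Step 4: Remaining total = 2462 - 924 = 1538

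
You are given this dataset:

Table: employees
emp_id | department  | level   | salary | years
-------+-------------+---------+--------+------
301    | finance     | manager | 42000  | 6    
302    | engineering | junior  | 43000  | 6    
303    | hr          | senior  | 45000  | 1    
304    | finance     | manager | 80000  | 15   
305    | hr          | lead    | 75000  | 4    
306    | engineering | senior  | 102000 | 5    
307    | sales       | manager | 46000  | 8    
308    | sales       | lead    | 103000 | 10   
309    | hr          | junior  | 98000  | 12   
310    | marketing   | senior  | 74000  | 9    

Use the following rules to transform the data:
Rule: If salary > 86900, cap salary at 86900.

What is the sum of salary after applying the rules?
665700

Step 1: 3 records have salary > 86900
Step 2: These records originally summed to 303000
Step 3: After capping: 3 × 86900 = 260700
Step 4: Unaffected records sum: 405000
Step 5: Final sum = 260700 + 405000 = 665700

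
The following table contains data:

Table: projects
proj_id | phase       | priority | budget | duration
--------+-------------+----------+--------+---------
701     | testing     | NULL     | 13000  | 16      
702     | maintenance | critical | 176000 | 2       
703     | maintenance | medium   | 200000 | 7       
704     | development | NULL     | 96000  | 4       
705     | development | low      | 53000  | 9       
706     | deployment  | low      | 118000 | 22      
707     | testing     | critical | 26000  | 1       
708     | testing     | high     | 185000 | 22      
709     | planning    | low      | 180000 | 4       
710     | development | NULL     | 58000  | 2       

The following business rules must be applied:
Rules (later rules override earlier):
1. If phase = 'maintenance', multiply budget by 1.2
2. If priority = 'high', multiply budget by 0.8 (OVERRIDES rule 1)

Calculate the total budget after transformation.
1143200.0

Step 1: Rule 2 takes priority for records with priority = 'high'
  - 1 records: 185000 × 0.8 = 148000.0
Step 2: Rule 1 applies to remaining records with phase = 'maintenance'
  - 2 records: 376000 × 1.2 = 451200.0
Step 3: Other records unchanged: 544000
Step 4: Final sum = 148000.0 + 451200.0 + 544000 = 1143200.0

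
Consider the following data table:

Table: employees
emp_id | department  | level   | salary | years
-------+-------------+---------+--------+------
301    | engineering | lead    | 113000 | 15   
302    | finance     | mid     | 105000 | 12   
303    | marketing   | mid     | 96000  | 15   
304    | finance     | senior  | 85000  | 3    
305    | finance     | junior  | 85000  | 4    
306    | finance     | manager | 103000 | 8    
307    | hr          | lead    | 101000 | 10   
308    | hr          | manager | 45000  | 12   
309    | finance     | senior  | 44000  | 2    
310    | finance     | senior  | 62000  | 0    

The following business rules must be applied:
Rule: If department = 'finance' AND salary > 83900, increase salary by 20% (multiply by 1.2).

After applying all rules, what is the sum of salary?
914600.0

Step 1: Find records where department = 'finance' AND salary > 83900
Step 2: 4 records match, summing to 378000
Step 3: After multiplier: 378000 × 1.2 = 453600.0
Step 4: Unaffected records sum: 461000
Step 5: Final sum = 453600.0 + 461000 = 914600.0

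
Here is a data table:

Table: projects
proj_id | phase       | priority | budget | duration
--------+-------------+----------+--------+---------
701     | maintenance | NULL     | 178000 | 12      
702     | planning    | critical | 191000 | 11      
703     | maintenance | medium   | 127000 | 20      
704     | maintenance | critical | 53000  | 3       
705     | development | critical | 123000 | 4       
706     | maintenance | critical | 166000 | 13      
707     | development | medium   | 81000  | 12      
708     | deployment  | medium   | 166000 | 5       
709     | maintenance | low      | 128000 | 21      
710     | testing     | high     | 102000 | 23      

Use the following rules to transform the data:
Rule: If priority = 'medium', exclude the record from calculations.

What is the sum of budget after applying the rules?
941000

Step 1: Identify records where priority = 'medium'
Step 2: The excluded records sum to 374000
Step 3: Original total budget = 1315000
Step 4: Remaining total = 1315000 - 374000 = 941000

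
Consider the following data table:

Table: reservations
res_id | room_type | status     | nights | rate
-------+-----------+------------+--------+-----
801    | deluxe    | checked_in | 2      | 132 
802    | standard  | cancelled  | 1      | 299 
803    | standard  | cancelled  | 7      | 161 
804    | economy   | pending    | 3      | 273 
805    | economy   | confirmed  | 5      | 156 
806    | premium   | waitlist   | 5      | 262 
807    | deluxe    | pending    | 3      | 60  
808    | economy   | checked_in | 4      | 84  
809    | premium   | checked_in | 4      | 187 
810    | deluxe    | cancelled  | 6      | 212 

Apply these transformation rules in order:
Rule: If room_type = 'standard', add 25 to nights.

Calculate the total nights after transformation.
90

Step 1: Count records where room_type = 'standard': 2
Step 2: Total bonus added: 2 × 25 = 50
Step 3: Original sum of nights: 40
Step 4: Final sum = 40 + 50 = 90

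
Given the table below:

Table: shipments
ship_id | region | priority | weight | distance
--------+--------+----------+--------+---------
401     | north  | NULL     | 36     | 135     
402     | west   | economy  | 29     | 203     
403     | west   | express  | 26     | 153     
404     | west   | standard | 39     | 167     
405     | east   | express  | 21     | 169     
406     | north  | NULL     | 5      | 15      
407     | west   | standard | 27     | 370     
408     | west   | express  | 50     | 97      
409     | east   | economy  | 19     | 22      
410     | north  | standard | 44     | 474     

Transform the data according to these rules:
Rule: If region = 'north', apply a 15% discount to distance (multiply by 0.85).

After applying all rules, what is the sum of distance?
1711.4

Step 1: Records with region = 'north' have total distance = 624
Step 2: Apply multiplier: 624 × 0.85 = 530.4
Step 3: Other records total: 1181
Step 4: Final sum = 530.4 + 1181 = 1711.4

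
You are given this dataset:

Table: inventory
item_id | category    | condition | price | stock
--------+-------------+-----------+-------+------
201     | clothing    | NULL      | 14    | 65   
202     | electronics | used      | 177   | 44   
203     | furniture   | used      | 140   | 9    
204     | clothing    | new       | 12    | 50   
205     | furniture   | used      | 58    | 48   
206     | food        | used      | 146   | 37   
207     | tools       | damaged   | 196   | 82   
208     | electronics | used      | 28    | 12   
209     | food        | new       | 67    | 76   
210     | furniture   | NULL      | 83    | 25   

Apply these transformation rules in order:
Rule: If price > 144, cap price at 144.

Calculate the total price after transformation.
834

Step 1: 3 records have price > 144
Step 2: These records originally summed to 519
Step 3: After capping: 3 × 144 = 432
Step 4: Unaffected records sum: 402
Step 5: Final sum = 432 + 402 = 834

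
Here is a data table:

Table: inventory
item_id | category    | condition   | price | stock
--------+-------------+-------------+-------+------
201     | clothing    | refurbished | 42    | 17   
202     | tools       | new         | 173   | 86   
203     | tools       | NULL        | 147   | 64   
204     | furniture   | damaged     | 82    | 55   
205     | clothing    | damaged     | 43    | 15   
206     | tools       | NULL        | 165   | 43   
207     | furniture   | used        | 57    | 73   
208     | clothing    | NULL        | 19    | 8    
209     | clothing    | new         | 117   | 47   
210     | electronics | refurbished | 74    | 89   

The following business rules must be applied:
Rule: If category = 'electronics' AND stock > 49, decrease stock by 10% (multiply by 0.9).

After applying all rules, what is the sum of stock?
488.1

Step 1: Find records where category = 'electronics' AND stock > 49
Step 2: 1 records match, summing to 89
Step 3: After multiplier: 89 × 0.9 = 80.1
Step 4: Unaffected records sum: 408
Step 5: Final sum = 80.1 + 408 = 488.1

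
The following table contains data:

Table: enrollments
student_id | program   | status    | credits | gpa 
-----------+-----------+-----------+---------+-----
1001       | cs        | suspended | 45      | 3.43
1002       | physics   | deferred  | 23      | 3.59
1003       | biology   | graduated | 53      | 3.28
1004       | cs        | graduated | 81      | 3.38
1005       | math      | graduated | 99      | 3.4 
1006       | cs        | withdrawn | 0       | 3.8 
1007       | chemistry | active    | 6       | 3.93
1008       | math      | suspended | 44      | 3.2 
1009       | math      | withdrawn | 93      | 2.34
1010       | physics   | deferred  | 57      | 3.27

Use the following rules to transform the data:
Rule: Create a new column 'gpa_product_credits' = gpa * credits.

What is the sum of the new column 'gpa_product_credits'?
1589.53

Step 1: For each record, compute gpa * credits
Example calculations:
  3.43 * 45 = 154.35
  3.59 * 23 = 82.57
  3.28 * 53 = 173.84
  ...
Step 2: Sum all derived values
Step 3: Total = 1589.53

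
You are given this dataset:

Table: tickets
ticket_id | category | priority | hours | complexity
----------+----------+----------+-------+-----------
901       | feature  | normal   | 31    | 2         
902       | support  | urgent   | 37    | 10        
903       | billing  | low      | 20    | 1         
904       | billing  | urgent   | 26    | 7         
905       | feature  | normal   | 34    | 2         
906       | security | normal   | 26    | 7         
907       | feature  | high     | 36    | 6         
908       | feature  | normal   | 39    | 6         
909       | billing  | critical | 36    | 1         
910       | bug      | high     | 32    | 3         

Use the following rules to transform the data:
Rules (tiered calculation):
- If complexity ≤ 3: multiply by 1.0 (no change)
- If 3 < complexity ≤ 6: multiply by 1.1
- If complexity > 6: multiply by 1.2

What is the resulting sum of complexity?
51.0

Step 1: Tier 1 (complexity ≤ 3): 5 records, sum = 9 × 1.0 = 9.0
Step 2: Tier 2 (3 < complexity ≤ 6): 2 records, sum = 12 × 1.1 = 13.2
Step 3: Tier 3 (complexity > 6): 3 records, sum = 24 × 1.2 = 28.8
Step 4: Final sum = 9.0 + 13.2 + 28.8 = 51.0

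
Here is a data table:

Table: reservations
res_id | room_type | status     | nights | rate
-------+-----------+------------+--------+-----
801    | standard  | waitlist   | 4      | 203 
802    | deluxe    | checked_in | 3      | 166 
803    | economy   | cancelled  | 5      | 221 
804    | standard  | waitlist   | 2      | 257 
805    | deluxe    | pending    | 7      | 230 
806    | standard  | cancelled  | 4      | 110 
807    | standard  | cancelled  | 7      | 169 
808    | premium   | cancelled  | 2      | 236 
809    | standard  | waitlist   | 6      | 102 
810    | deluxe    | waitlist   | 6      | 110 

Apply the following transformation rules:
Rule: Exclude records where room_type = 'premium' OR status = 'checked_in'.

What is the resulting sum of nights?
41

Step 1: Find records where room_type = 'premium' OR status = 'checked_in'
Step 2: 2 records match, summing to 5
Step 3: Original sum: 46
Step 4: Remaining sum = 46 - 5 = 41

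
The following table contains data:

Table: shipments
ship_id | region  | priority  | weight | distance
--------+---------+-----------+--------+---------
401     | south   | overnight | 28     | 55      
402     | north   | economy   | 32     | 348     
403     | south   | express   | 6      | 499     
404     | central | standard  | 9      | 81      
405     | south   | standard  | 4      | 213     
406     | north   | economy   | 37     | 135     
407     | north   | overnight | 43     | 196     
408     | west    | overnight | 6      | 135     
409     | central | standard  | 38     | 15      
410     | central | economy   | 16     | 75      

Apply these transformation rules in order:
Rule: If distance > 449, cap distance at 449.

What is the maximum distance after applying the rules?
449

Step 1: Original maximum distance = 499
Step 2: Apply cap at 449
Step 3: 1 records had distance > 449 and were capped
Step 4: Maximum after transformation = 449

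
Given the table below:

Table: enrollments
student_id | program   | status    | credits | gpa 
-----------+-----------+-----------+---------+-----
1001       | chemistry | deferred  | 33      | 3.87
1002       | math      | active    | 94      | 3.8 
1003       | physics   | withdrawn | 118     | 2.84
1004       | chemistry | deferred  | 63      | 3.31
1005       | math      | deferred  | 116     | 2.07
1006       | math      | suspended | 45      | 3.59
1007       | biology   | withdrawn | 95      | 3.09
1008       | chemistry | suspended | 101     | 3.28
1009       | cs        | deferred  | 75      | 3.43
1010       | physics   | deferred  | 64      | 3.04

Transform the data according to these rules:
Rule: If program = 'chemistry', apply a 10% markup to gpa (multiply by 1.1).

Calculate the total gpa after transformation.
33.37

Step 1: Records with program = 'chemistry' have total gpa = 10.46
Step 2: Apply multiplier: 10.46 × 1.1 = 11.51
Step 3: Other records total: 21.86
Step 4: Final sum = 11.51 + 21.86 = 33.37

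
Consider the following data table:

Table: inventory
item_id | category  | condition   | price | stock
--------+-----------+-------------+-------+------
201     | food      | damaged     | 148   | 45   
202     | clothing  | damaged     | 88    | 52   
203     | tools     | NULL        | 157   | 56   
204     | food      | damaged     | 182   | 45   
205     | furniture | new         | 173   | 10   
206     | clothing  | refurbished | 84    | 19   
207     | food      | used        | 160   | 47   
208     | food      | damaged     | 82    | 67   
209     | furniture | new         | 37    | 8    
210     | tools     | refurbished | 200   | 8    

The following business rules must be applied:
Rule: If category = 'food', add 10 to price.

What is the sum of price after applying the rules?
1351

Step 1: Count records where category = 'food': 4
Step 2: Total bonus added: 4 × 10 = 40
Step 3: Original sum of price: 1311
Step 4: Final sum = 1311 + 40 = 1351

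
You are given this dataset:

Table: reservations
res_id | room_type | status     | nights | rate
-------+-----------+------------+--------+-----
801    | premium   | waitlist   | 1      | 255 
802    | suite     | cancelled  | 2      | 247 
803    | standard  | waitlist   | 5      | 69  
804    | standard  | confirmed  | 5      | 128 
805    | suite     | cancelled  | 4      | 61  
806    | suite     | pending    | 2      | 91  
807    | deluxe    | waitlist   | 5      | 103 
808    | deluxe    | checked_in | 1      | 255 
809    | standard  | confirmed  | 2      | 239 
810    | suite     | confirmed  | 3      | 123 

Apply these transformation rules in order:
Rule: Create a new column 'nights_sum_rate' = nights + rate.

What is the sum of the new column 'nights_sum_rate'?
1601

Step 1: For each record, compute nights + rate
Example calculations:
  1 + 255 = 256
  2 + 247 = 249
  5 + 69 = 74
  ...
Step 2: Sum all derived values
Step 3: Total = 1601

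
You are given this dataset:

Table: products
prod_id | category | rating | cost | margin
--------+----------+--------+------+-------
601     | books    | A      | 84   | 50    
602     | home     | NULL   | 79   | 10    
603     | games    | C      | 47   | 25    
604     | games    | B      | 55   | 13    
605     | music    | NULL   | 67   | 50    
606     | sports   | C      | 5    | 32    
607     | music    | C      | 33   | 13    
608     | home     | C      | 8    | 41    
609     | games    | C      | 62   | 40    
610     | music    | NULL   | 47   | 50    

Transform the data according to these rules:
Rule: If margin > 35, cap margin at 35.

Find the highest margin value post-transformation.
35

Step 1: Original maximum margin = 50
Step 2: Apply cap at 35
Step 3: 5 records had margin > 35 and were capped
Step 4: Maximum after transformation = 35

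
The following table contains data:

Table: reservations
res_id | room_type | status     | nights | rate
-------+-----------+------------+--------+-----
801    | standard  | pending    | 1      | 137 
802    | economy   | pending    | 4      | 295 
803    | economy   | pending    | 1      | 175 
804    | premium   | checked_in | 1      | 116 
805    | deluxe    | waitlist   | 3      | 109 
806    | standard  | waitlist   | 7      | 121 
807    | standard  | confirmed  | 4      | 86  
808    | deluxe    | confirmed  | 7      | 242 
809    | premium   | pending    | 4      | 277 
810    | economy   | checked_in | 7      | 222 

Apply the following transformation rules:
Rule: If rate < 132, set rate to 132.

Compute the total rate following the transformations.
1876

Step 1: 4 records have rate < 132
Step 2: These records originally summed to 432
Step 3: After setting to minimum: 4 × 132 = 528
Step 4: Unaffected records sum: 1348
Step 5: Final sum = 528 + 1348 = 1876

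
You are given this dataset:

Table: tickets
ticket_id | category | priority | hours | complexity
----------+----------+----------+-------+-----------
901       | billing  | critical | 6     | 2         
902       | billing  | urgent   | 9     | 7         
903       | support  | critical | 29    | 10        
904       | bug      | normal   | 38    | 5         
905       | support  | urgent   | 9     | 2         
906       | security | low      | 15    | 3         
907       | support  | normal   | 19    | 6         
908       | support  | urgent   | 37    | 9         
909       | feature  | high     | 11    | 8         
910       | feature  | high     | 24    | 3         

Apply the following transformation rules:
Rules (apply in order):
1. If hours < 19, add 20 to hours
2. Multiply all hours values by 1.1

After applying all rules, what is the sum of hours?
326.7

Step 1: Apply Rule 1 - Add 20 to records with hours < 19
  - 5 records affected: 50 + (5 × 20) = 150
  - Unaffected records: 147
  - Sum after Rule 1: 297
Step 2: Apply Rule 2 - Multiply all by 1.1
  - 297 × 1.1 = 326.7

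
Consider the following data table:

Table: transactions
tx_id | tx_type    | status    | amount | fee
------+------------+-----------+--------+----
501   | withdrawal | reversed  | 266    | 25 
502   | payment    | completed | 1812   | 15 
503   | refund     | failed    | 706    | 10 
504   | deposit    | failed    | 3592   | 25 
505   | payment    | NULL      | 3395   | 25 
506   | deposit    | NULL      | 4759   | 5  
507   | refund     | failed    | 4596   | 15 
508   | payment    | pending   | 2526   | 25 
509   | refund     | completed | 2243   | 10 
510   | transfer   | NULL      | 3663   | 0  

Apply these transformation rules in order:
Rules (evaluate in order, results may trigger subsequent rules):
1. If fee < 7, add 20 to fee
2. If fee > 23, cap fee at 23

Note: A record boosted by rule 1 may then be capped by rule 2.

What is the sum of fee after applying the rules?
185

Step 1: Apply rule 1 to records with fee < 7
  - 2 records get bonus of 20
  - Of these, 1 records then exceed 23 and get capped
Step 2: Apply rule 2 to records with fee > 23
  - 4 records (original) are capped
Step 3: Calculate final sum = 185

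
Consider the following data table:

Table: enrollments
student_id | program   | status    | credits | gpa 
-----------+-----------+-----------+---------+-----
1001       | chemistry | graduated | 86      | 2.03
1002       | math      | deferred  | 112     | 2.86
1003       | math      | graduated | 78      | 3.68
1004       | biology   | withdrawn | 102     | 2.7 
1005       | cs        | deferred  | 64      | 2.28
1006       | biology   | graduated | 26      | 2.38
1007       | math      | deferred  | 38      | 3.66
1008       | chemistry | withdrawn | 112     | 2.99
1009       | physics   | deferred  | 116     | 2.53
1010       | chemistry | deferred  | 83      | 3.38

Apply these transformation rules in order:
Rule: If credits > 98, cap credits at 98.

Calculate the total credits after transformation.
767

Step 1: 4 records have credits > 98
Step 2: These records originally summed to 442
Step 3: After capping: 4 × 98 = 392
Step 4: Unaffected records sum: 375
Step 5: Final sum = 392 + 375 = 767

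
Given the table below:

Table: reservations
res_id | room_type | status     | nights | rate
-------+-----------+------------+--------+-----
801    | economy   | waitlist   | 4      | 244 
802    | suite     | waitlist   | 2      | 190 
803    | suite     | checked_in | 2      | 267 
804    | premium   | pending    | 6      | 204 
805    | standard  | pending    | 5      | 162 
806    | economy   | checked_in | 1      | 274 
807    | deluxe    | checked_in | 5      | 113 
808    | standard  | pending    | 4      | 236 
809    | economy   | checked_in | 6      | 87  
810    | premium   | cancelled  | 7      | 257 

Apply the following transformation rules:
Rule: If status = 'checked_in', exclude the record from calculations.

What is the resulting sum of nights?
28

Step 1: Identify records where status = 'checked_in'
Step 2: The excluded records sum to 14
Step 3: Original total nights = 42
Step 4: Remaining total = 42 - 14 = 28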